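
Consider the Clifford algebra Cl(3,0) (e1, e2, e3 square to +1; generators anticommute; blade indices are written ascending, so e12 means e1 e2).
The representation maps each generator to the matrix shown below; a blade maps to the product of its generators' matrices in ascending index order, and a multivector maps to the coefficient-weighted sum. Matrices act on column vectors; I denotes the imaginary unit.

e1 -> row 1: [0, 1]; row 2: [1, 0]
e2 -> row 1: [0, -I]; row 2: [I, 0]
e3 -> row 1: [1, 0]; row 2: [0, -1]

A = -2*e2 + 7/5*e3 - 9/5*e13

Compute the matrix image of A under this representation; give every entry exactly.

Bivector images (products of the table entries): rho(e13) = rho(e1)rho(e3) = row 1: [0, -1]; row 2: [1, 0].
M = (-2)*rho(e2) + (7/5)*rho(e3) + (-9/5)*rho(e13), summed entrywise:
Answer: row 1: [7/5, 9/5 + 2*I]; row 2: [-9/5 - 2*I, -7/5]


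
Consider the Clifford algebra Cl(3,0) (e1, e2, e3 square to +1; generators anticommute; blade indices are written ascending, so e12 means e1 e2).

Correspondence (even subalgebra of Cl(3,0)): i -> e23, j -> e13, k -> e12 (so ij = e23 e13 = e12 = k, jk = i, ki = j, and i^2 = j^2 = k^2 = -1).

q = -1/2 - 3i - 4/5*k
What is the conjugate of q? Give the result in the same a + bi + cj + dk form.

In blades: q = -1/2 - 4/5*e12 - 3*e23.
Quaternion conjugation is reversion on the even subalgebra: the scalar is fixed and every grade-2 blade flips sign, giving -1/2 + 4/5*e12 + 3*e23; translating back:
Answer: -1/2 + 3i + 4/5*k


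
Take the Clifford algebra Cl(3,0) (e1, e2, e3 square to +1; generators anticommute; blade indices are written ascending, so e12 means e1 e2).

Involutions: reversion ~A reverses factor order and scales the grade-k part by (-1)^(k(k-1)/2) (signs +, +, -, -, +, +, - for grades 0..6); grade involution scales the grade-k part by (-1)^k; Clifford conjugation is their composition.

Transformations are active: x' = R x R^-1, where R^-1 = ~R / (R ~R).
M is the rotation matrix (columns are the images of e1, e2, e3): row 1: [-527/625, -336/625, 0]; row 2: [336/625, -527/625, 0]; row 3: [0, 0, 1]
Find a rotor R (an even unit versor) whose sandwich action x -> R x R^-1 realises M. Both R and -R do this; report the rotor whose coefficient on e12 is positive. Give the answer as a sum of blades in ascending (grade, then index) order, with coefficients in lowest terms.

Method: write R = a + b12*e12 + b13*e13 + b23*e23 with a^2 + b12^2 + b13^2 + b23^2 = 1 (so R^-1 = ~R). Expanding the columns R e_j ~R gives tr M = 4a^2 - 1 and, from the antisymmetric part, M21 - M12 = -4a*b12, M13 - M31 = 4a*b13, M32 - M23 = -4a*b23.
Here tr M = -429/625, so a^2 = (1 + tr M)/4 = 49/625 and a = ±7/25. Taking a = 7/25: M21 - M12 = 672/625, M13 - M31 = 0, M32 - M23 = 0, giving b12 = -24/25, b13 = 0, b23 = 0, i.e. R = 7/25 - 24/25*e12.
Its e12 coefficient is negative, so report the other preimage -R.
Answer: -7/25 + 24/25*e12. Key observation: the double cover Spin(3) -> SO(3) sends R and -R to the same matrix (trace -429/625 here), so the stated sign of the e12 coefficient is what selects one sheet.


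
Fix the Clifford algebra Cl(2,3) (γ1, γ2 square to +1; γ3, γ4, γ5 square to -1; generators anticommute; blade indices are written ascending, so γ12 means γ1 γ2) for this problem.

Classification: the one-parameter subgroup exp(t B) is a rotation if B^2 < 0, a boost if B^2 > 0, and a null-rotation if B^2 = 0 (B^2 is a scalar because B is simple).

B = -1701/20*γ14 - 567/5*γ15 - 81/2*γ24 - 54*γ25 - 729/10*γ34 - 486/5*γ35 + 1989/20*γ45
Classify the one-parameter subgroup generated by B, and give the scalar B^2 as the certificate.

B^2 term by term: the squares give (-1701/20)^2*(γ14)^2 + (-567/5)^2*(γ15)^2 + (-81/2)^2*(γ24)^2 + (-54)^2*(γ25)^2 + (-729/10)^2*(γ34)^2 + (-486/5)^2*(γ35)^2 + (1989/20)^2*(γ45)^2 = 2893401/400*(+1) + 321489/25*(+1) + 6561/4*(+1) + 2916*(+1) + 531441/100*(-1) + 236196/25*(-1) + 3956121/400*(-1) = -81/25 (each basis 2-blade squares to minus the product of its generators' squares); cross terms between blades sharing an index anticommute and cancel; the commuting (index-disjoint) pairs give grade-4 terms 2*c*c'*(blade product), which cancel blade by blade — γ1245: -45927/5 + 45927/5 = 0; γ1345: -413343/25 + 413343/25 = 0; γ2345: -39366/5 + 39366/5 = 0 — confirming B is simple. So B^2 = -81/25.
Answer: rotation, certificate B^2 = -81/25. The class reads off the invariant scalar -81/25 directly.


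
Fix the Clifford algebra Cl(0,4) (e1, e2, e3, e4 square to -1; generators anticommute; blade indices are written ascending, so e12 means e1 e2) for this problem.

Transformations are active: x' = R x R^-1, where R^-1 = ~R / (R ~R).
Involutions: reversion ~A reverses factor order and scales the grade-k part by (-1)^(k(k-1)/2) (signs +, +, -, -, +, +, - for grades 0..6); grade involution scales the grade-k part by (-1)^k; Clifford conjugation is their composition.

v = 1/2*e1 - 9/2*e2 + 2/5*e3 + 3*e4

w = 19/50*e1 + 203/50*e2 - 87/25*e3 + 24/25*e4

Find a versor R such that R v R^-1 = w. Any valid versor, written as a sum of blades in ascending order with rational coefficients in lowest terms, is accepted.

R = v + w = 22/25*e1 - 11/25*e2 - 77/25*e3 + 99/25*e4 works: the equal norms (-1483/50) guarantee its sandwich swaps v into w.
Answer: 22/25*e1 - 11/25*e2 - 77/25*e3 + 99/25*e4


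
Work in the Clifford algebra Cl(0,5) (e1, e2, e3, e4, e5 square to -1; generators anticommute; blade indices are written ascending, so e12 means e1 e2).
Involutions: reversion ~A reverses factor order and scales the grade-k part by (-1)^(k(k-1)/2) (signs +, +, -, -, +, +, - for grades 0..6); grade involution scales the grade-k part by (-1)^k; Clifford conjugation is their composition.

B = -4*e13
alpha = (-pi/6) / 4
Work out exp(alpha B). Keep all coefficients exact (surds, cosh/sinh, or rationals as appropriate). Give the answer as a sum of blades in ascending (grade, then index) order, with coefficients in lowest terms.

B^2 = (-4)^2*(e13)^2 = 16*(-1) = -16 (a basis 2-blade squares to minus the product of its generators' squares).
B^2 = -16 — the negative square puts this in the circular regime; l = 4, alpha*l = -pi/6, so exp(alpha B) = cos(-pi/6) + (sin(-pi/6)/4)*B = sqrt(3)/2 + (-1/8)*B.
Answer: sqrt(3)/2 + 1/2*e13


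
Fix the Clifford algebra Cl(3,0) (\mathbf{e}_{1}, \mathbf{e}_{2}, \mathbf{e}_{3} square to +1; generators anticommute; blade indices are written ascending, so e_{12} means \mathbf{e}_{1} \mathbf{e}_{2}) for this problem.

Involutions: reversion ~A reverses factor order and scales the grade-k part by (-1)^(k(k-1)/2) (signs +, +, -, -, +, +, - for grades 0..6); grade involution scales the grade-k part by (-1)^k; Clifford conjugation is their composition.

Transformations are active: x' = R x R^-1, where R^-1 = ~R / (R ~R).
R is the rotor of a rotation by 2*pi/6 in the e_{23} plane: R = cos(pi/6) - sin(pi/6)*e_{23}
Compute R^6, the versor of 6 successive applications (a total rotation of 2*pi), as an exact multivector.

Because a rotor carries half the rotation angle, composing 6 copies of this e_{23}-plane rotor multiplies the phase: 6*(pi/6) = \pi, hence R^6 = cos(\pi) - sin(\pi)*e_{23}.
cos(\pi) = -1 and sin(\pi) = 0, so R^6 = -1. The total rotation 2*pi is 1 full turn, so every vector returns to itself, yet the rotor is -1, on the OTHER sheet of the double cover (an odd number of 2*pi turns).
Answer: -1


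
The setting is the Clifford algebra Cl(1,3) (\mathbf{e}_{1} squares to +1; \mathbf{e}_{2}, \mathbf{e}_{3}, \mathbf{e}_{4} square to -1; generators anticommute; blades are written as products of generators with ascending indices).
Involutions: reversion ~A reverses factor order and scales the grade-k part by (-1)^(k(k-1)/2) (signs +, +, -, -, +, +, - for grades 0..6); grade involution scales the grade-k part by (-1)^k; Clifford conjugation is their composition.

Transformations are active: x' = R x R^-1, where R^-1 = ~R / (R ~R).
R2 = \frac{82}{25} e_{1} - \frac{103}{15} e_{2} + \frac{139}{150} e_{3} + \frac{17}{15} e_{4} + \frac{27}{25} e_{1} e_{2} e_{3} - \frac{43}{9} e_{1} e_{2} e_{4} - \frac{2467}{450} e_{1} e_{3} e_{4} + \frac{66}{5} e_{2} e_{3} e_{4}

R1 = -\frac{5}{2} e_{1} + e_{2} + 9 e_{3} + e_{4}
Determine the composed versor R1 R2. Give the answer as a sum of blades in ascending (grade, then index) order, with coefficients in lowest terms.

Distribute over the terms of R1 (each basis-blade product reordered to ascending indices, repeated generators contracted through their squares):
(-\frac{5}{2} e_{1}) R2 = -\frac{41}{5} + \frac{103}{6} e_{1} e_{2} - \frac{139}{60} e_{1} e_{3} - \frac{17}{6} e_{1} e_{4} - \frac{27}{10} e_{2} e_{3} + \frac{215}{18} e_{2} e_{4} + \frac{2467}{180} e_{3} e_{4} - 33 e_{1} e_{2} e_{3} e_{4}
(e_{2}) R2 = \frac{103}{15} - \frac{82}{25} e_{1} e_{2} + \frac{27}{25} e_{1} e_{3} - \frac{43}{9} e_{1} e_{4} + \frac{139}{150} e_{2} e_{3} + \frac{17}{15} e_{2} e_{4} - \frac{66}{5} e_{3} e_{4} + \frac{2467}{450} e_{1} e_{2} e_{3} e_{4}
(9 e_{3}) R2 = -\frac{417}{50} - \frac{243}{25} e_{1} e_{2} - \frac{738}{25} e_{1} e_{3} - \frac{2467}{50} e_{1} e_{4} + \frac{309}{5} e_{2} e_{3} + \frac{594}{5} e_{2} e_{4} + \frac{51}{5} e_{3} e_{4} - 43 e_{1} e_{2} e_{3} e_{4}
(e_{4}) R2 = -\frac{17}{15} + \frac{43}{9} e_{1} e_{2} + \frac{2467}{450} e_{1} e_{3} - \frac{82}{25} e_{1} e_{4} - \frac{66}{5} e_{2} e_{3} + \frac{103}{15} e_{2} e_{4} - \frac{139}{150} e_{3} e_{4} - \frac{27}{25} e_{1} e_{2} e_{3} e_{4}
Summing the partial products and collecting blades:
Answer: -\frac{1621}{150} + \frac{161}{18} e_{1} e_{2} - \frac{22747}{900} e_{1} e_{3} - \frac{13552}{225} e_{1} e_{4} + \frac{3512}{75} e_{2} e_{3} + \frac{12487}{90} e_{2} e_{4} + \frac{8801}{900} e_{3} e_{4} - \frac{32219}{450} e_{1} e_{2} e_{3} e_{4}


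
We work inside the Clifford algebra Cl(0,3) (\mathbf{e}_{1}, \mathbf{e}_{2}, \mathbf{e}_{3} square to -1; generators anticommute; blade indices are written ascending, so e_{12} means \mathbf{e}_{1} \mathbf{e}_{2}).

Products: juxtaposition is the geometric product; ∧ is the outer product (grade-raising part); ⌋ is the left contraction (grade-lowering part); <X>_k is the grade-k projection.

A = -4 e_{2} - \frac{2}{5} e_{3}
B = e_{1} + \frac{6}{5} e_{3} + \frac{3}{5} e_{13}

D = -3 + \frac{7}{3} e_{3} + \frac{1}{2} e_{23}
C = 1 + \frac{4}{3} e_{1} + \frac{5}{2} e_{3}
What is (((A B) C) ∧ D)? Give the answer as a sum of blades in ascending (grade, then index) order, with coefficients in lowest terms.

step 1: \frac{12}{25} - \frac{6}{25} e_{1} + 4 e_{12} + \frac{2}{5} e_{13} - \frac{24}{5} e_{23} + \frac{12}{5} e_{123}
step 2: \frac{4}{5} - \frac{3}{5} e_{1} + \frac{52}{3} e_{2} + \frac{26}{15} e_{3} - 2 e_{12} - \frac{1}{5} e_{13} - 8 e_{23} + 6 e_{123}
step 3: -\frac{12}{5} + \frac{9}{5} e_{1} - 52 e_{2} - \frac{10}{3} e_{3} + 6 e_{12} - \frac{4}{5} e_{13} + \frac{2918}{45} e_{23} - \frac{689}{30} e_{123}
Answer: -\frac{12}{5} + \frac{9}{5} e_{1} - 52 e_{2} - \frac{10}{3} e_{3} + 6 e_{12} - \frac{4}{5} e_{13} + \frac{2918}{45} e_{23} - \frac{689}{30} e_{123}


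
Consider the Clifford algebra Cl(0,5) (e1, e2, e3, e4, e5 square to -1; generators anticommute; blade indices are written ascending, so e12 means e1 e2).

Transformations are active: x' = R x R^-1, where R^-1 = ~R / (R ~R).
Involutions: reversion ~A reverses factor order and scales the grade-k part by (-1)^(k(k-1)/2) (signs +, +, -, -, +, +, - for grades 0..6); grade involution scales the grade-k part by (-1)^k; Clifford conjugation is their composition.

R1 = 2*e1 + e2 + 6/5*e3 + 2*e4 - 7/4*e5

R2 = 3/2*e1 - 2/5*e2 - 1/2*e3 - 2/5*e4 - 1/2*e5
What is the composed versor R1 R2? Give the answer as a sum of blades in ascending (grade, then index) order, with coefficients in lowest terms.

Distribute over the terms of R1 (each basis-blade product reordered to ascending indices, repeated generators contracted through their squares):
(2*e1) R2 = -3 - 4/5*e12 - e13 - 4/5*e14 - e15
(e2) R2 = 2/5 - 3/2*e12 - 1/2*e23 - 2/5*e24 - 1/2*e25
(6/5*e3) R2 = 3/5 - 9/5*e13 + 12/25*e23 - 12/25*e34 - 3/5*e35
(2*e4) R2 = 4/5 - 3*e14 + 4/5*e24 + e34 - e45
(-7/4*e5) R2 = -7/8 + 21/8*e15 - 7/10*e25 - 7/8*e35 - 7/10*e45
Summing the partial products and collecting blades:
Answer: -83/40 - 23/10*e12 - 14/5*e13 - 19/5*e14 + 13/8*e15 - 1/50*e23 + 2/5*e24 - 6/5*e25 + 13/25*e34 - 59/40*e35 - 17/10*e45


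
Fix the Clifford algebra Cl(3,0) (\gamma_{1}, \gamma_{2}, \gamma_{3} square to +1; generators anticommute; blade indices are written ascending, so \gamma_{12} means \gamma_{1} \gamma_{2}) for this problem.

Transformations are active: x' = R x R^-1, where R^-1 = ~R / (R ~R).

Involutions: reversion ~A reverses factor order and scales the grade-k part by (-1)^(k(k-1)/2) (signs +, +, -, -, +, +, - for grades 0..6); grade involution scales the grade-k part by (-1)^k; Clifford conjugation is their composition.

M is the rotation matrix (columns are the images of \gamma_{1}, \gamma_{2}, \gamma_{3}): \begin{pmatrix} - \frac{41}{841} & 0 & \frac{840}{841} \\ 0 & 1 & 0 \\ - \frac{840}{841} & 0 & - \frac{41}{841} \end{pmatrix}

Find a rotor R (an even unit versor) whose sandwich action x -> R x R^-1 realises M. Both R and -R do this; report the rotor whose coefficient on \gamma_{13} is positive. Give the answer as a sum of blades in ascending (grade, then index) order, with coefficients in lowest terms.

Method: write R = a + b12*\gamma_{12} + b13*\gamma_{13} + b23*\gamma_{23} with a^2 + b12^2 + b13^2 + b23^2 = 1 (so R^-1 = ~R). Expanding the columns R e_j ~R gives tr M = 4a^2 - 1 and, from the antisymmetric part, M21 - M12 = -4a*b12, M13 - M31 = 4a*b13, M32 - M23 = -4a*b23.
Here tr M = \frac{759}{841}, so a^2 = (1 + tr M)/4 = \frac{400}{841} and a = ±\frac{20}{29}. Taking a = \frac{20}{29}: M21 - M12 = 0, M13 - M31 = \frac{1680}{841}, M32 - M23 = 0, giving b12 = 0, b13 = \frac{21}{29}, b23 = 0, i.e. R = \frac{20}{29} + \frac{21}{29} \gamma_{13}.
Its \gamma_{13} coefficient is already positive.
Answer: \frac{20}{29} + \frac{21}{29} \gamma_{13}. Why the constraint matters: R and -R act identically through the sandwich — M has trace \frac{759}{841} either way — so only the sign condition on \gamma_{13} picks one of the two preimages.


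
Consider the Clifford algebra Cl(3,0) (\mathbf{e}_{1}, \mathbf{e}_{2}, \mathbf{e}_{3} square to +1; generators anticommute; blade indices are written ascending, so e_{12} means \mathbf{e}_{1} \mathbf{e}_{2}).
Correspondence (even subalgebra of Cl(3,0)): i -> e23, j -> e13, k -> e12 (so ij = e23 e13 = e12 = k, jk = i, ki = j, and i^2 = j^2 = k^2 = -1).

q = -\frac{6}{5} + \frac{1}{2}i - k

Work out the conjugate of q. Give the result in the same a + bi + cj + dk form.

In blades: q = -\frac{6}{5} - e_{12} + \frac{1}{2} e_{23}.
Quaternion conjugation is reversion on the even subalgebra: the scalar is fixed and every grade-2 blade flips sign, giving -\frac{6}{5} + e_{12} - \frac{1}{2} e_{23}; translating back:
Answer: -\frac{6}{5} - \frac{1}{2}i + k


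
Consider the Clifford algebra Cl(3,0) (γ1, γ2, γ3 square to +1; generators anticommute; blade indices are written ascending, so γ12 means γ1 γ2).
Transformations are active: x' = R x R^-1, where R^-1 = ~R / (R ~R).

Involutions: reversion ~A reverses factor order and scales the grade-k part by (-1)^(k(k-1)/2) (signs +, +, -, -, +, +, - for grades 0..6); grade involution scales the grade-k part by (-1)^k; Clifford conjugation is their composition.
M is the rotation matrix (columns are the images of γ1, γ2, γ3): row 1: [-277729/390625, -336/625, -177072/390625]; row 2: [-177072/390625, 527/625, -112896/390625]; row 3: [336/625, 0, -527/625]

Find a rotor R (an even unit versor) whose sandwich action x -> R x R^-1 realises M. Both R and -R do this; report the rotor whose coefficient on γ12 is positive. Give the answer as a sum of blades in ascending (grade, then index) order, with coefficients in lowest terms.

Method: write R = a + b12*γ12 + b13*γ13 + b23*γ23 with a^2 + b12^2 + b13^2 + b23^2 = 1 (so R^-1 = ~R). Expanding the columns R e_j ~R gives tr M = 4a^2 - 1 and, from the antisymmetric part, M21 - M12 = -4a*b12, M13 - M31 = 4a*b13, M32 - M23 = -4a*b23.
Here tr M = -277729/390625, so a^2 = (1 + tr M)/4 = 28224/390625 and a = ±168/625. Taking a = 168/625: M21 - M12 = 32928/390625, M13 - M31 = -387072/390625, M32 - M23 = 112896/390625, giving b12 = -49/625, b13 = -576/625, b23 = -168/625, i.e. R = 168/625 - 49/625*γ12 - 576/625*γ13 - 168/625*γ23.
Its γ12 coefficient is negative, so report the other preimage -R.
Answer: -168/625 + 49/625*γ12 + 576/625*γ13 + 168/625*γ23. Note: both R and -R realise this M (trace -277729/390625); the covering map identifies them, and the γ12-coefficient sign is the tie-breaker.


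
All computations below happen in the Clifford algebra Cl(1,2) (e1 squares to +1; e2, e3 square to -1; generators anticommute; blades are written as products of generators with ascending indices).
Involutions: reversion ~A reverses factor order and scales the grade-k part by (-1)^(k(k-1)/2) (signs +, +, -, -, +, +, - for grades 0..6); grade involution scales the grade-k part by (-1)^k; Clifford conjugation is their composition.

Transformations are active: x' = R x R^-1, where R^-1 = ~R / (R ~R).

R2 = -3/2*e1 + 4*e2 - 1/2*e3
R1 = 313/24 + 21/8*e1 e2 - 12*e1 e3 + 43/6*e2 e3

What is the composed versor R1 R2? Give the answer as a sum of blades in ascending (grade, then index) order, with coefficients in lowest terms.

Distribute over the terms of R2 (each basis-blade product reordered to ascending indices, repeated generators contracted through their squares):
R1 (-3/2*e1) = -313/16*e1 + 63/16*e2 - 18*e3 - 43/4*e1 e2 e3
R1 (4*e2) = -21/2*e1 + 313/6*e2 + 86/3*e3 + 48*e1 e2 e3
R1 (-1/2*e3) = -6*e1 + 43/12*e2 - 313/48*e3 - 21/16*e1 e2 e3
Summing the partial products and collecting blades:
Answer: -577/16*e1 + 955/16*e2 + 199/48*e3 + 575/16*e1 e2 e3


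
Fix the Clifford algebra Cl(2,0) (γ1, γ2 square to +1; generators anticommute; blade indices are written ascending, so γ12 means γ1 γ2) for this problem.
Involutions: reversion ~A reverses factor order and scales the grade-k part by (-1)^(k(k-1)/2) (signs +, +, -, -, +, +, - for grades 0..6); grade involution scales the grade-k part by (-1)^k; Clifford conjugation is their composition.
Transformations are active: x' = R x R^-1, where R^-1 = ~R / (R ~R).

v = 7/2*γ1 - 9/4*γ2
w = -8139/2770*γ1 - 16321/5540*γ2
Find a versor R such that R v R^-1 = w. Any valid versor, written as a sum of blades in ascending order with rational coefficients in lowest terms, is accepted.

Construction: equal norms (both 277/16) license R = v + w = 778/1385*γ1 - 14393/2770*γ2 — nothing changes along that direction, while (v - w)/2 changes sign, so v maps onto w.
Answer: 778/1385*γ1 - 14393/2770*γ2


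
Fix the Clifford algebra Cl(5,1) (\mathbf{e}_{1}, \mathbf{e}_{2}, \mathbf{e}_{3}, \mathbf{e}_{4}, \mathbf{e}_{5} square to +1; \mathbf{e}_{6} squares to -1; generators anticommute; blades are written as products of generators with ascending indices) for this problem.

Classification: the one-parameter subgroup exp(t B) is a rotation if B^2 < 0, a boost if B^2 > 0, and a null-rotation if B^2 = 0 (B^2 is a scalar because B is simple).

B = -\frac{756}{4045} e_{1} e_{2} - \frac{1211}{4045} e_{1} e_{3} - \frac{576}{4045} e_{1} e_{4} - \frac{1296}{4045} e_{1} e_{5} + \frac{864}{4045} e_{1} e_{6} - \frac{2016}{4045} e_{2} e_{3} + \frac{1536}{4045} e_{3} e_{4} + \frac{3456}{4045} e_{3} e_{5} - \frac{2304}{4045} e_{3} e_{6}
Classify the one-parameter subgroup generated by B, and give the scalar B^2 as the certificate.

B^2 term by term: the squares give (-\frac{756}{4045})^2*(e_{1} e_{2})^2 + (-\frac{1211}{4045})^2*(e_{1} e_{3})^2 + (-\frac{576}{4045})^2*(e_{1} e_{4})^2 + (-\frac{1296}{4045})^2*(e_{1} e_{5})^2 + (\frac{864}{4045})^2*(e_{1} e_{6})^2 + (-\frac{2016}{4045})^2*(e_{2} e_{3})^2 + (\frac{1536}{4045})^2*(e_{3} e_{4})^2 + (\frac{3456}{4045})^2*(e_{3} e_{5})^2 + (-\frac{2304}{4045})^2*(e_{3} e_{6})^2 = \frac{571536}{16362025}*(-1) + \frac{1466521}{16362025}*(-1) + \frac{331776}{16362025}*(-1) + \frac{1679616}{16362025}*(-1) + \frac{746496}{16362025}*(+1) + \frac{4064256}{16362025}*(-1) + \frac{2359296}{16362025}*(-1) + \frac{11943936}{16362025}*(-1) + \frac{5308416}{16362025}*(+1) = -1 (each basis 2-blade squares to minus the product of its generators' squares); cross terms between blades sharing an index anticommute and cancel; the commuting (index-disjoint) pairs give grade-4 terms 2*c*c'*(blade product), which cancel blade by blade — e_{1} e_{2} e_{3} e_{4}: -\frac{2322432}{16362025} + \frac{2322432}{16362025} = 0; e_{1} e_{2} e_{3} e_{5}: -\frac{5225472}{16362025} + \frac{5225472}{16362025} = 0; e_{1} e_{2} e_{3} e_{6}: \frac{3483648}{16362025} - \frac{3483648}{16362025} = 0; e_{1} e_{3} e_{4} e_{5}: \frac{3981312}{16362025} - \frac{3981312}{16362025} = 0; e_{1} e_{3} e_{4} e_{6}: -\frac{2654208}{16362025} + \frac{2654208}{16362025} = 0; e_{1} e_{3} e_{5} e_{6}: -\frac{5971968}{16362025} + \frac{5971968}{16362025} = 0 — confirming B is simple. So B^2 = -1.
Answer: rotation, certificate B^2 = -1. Certificate logic: -1 is a conjugation-invariant scalar, so its sign fixes rotation versus boost versus null-rotation outright.


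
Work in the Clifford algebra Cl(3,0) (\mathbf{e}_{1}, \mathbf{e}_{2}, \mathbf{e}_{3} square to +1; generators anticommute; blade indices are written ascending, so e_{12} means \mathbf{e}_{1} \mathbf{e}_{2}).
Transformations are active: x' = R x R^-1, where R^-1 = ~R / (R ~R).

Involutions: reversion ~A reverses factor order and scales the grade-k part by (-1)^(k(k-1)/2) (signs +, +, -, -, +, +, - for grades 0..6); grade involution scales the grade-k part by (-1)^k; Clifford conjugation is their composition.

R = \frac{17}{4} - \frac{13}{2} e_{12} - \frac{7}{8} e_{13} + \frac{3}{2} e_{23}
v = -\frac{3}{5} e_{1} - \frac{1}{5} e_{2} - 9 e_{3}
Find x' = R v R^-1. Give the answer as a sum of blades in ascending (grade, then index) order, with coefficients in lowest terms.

~R = \frac{17}{4} + \frac{13}{2} e_{12} + \frac{7}{8} e_{13} - \frac{3}{2} e_{23}, and R ~R = \frac{4053}{64}, so R^-1 = ~R / (\frac{4053}{64}).
R v = \frac{53}{8} e_{1} - \frac{73}{4} e_{2} - \frac{1539}{40} e_{3} + \frac{2297}{40} e_{123}
Answer: \frac{85307}{20265} e_{1} - \frac{13429}{20265} e_{2} - \frac{167}{21} e_{3}


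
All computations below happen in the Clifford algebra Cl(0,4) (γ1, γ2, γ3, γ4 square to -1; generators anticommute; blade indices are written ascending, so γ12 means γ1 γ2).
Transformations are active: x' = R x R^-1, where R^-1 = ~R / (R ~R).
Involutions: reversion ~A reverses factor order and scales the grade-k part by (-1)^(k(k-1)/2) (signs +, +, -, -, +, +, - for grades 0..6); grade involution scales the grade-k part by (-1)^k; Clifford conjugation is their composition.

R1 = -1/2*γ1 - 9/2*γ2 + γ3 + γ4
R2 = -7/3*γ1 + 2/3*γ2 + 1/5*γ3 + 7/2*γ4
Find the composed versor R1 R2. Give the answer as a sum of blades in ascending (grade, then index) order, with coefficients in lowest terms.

Distribute over the terms of R1 (each basis-blade product reordered to ascending indices, repeated generators contracted through their squares):
(-1/2*γ1) R2 = -7/6 - 1/3*γ12 - 1/10*γ13 - 7/4*γ14
(-9/2*γ2) R2 = 3 - 21/2*γ12 - 9/10*γ23 - 63/4*γ24
(γ3) R2 = -1/5 + 7/3*γ13 - 2/3*γ23 + 7/2*γ34
(γ4) R2 = -7/2 + 7/3*γ14 - 2/3*γ24 - 1/5*γ34
Summing the partial products and collecting blades:
Answer: -28/15 - 65/6*γ12 + 67/30*γ13 + 7/12*γ14 - 47/30*γ23 - 197/12*γ24 + 33/10*γ34


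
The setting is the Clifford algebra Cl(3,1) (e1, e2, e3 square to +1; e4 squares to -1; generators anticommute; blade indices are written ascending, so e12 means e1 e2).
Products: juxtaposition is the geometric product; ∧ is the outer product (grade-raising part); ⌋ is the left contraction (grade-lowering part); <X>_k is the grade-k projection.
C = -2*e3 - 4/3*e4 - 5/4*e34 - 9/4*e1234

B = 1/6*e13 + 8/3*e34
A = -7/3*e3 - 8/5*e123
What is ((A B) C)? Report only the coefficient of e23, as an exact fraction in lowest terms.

step 1: 7/18*e1 - 4/15*e2 - 56/9*e4 - 64/15*e124
step 2: -224/27 - 82/45*e3 - 256/45*e12 - 7/9*e13 - 14/27*e14 + 8/15*e23 + 16/45*e24 - 112/9*e34 + 58/3*e123 - 391/360*e134 - 13/24*e234 - 128/15*e1234
Answer: 8/15


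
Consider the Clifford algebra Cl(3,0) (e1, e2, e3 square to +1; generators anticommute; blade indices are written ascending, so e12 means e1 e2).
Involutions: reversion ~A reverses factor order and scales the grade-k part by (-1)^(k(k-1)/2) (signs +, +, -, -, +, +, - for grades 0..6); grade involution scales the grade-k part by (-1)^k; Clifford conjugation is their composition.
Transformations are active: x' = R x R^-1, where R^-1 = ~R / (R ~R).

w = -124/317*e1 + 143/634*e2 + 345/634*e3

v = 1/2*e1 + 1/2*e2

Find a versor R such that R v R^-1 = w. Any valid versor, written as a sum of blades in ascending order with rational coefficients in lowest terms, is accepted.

Key observation: q(v) = q(w) = 1/2 (sandwiches preserve the norm), so R = v + w = 69/634*e1 + 230/317*e2 + 345/634*e3 works whenever it is invertible — the component of v along it is kept and (v - w)/2 reverses, sending v to w.
Answer: 69/634*e1 + 230/317*e2 + 345/634*e3


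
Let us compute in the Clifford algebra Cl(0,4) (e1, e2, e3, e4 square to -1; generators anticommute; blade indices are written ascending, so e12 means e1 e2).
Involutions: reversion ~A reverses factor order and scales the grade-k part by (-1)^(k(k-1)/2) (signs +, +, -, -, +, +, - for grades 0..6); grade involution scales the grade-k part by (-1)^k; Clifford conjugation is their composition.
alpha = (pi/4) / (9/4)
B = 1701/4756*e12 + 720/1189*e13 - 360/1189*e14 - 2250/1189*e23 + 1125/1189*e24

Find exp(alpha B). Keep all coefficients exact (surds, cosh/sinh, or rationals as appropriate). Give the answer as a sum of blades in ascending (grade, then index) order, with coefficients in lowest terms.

B^2 term by term: the squares give (1701/4756)^2*(e12)^2 + (720/1189)^2*(e13)^2 + (-360/1189)^2*(e14)^2 + (-2250/1189)^2*(e23)^2 + (1125/1189)^2*(e24)^2 = 2893401/22619536*(-1) + 518400/1413721*(-1) + 129600/1413721*(-1) + 5062500/1413721*(-1) + 1265625/1413721*(-1) = -81/16 (each basis 2-blade squares to minus the product of its generators' squares); cross terms between blades sharing an index anticommute and cancel; the commuting (index-disjoint) pairs give grade-4 terms 2*c*c'*(blade product), which cancel blade by blade — e1234: -1620000/1413721 + 1620000/1413721 = 0 — confirming B is simple. So B^2 = -81/16.
B^2 = -81/16 — since the square is negative, the closed form is circular: l = 9/4, alpha*l = pi/4, so exp(alpha B) = cos(pi/4) + (sin(pi/4)/(9/4))*B = sqrt(2)/2 + (2*sqrt(2)/9)*B.
Answer: sqrt(2)/2 + 189*sqrt(2)/2378*e12 + 160*sqrt(2)/1189*e13 - 80*sqrt(2)/1189*e14 - 500*sqrt(2)/1189*e23 + 250*sqrt(2)/1189*e24


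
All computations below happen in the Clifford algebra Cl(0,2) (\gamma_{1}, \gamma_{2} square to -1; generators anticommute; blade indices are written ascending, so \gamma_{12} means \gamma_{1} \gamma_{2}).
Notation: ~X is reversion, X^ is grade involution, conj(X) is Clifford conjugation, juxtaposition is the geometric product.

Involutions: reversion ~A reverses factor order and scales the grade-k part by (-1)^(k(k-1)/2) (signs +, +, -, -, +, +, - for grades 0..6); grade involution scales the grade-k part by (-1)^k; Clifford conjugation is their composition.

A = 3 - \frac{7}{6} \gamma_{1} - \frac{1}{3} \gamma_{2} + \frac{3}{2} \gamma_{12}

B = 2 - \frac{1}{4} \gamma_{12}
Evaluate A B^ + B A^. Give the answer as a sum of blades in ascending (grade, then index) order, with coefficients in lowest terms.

first term: \frac{51}{8} - \frac{9}{4} \gamma_{1} - \frac{23}{24} \gamma_{2} + \frac{9}{4} \gamma_{12}
second term: \frac{51}{8} + \frac{29}{12} \gamma_{1} + \frac{3}{8} \gamma_{2} + \frac{9}{4} \gamma_{12}
Answer: \frac{51}{4} + \frac{1}{6} \gamma_{1} - \frac{7}{12} \gamma_{2} + \frac{9}{2} \gamma_{12}


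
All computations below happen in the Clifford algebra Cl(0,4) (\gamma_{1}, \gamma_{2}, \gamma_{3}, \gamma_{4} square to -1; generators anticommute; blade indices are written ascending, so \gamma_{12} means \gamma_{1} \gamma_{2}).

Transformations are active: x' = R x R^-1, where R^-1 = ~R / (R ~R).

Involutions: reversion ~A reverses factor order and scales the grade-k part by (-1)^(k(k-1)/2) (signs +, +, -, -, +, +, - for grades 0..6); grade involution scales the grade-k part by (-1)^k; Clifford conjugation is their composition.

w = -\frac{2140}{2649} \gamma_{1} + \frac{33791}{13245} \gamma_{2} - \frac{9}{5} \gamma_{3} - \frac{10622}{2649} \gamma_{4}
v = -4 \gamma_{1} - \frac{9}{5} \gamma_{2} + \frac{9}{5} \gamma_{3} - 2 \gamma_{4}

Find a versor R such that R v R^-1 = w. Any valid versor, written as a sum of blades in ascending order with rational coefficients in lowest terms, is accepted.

Construction: equal norms (both -\frac{662}{25}) license R = v + w = -\frac{12736}{2649} \gamma_{1} + \frac{1990}{2649} \gamma_{2} - \frac{15920}{2649} \gamma_{4} — nothing changes along that direction, while (v - w)/2 changes sign, so v maps onto w.
Answer: -\frac{12736}{2649} \gamma_{1} + \frac{1990}{2649} \gamma_{2} - \frac{15920}{2649} \gamma_{4}


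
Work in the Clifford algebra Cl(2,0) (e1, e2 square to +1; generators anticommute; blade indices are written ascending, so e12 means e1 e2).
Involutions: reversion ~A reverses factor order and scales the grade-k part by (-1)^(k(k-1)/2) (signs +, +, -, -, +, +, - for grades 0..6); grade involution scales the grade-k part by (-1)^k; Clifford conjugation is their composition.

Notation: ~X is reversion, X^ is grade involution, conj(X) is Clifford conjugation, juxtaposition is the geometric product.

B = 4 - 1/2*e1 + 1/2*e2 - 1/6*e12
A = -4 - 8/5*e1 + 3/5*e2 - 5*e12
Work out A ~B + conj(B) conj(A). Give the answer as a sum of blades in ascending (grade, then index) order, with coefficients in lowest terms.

first term: -211/15 - 7*e1 - 71/30*e2 - 127/6*e12
second term: -236/15 + 34/5*e1 + 11/6*e2 + 119/6*e12
Answer: -149/5 - 1/5*e1 - 8/15*e2 - 4/3*e12


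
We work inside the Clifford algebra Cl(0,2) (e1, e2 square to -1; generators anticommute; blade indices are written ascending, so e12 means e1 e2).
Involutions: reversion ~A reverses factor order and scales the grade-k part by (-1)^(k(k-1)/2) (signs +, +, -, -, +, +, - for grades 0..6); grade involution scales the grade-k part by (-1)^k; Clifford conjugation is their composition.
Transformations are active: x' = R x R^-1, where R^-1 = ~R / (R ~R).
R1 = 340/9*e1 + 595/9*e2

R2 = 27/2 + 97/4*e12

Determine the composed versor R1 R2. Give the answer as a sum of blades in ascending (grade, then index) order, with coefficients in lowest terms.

Distribute over the terms of R1 (each basis-blade product reordered to ascending indices, repeated generators contracted through their squares):
(340/9*e1) R2 = 510*e1 - 8245/9*e2
(595/9*e2) R2 = 57715/36*e1 + 1785/2*e2
Summing the partial products and collecting blades:
Answer: 76075/36*e1 - 425/18*e2


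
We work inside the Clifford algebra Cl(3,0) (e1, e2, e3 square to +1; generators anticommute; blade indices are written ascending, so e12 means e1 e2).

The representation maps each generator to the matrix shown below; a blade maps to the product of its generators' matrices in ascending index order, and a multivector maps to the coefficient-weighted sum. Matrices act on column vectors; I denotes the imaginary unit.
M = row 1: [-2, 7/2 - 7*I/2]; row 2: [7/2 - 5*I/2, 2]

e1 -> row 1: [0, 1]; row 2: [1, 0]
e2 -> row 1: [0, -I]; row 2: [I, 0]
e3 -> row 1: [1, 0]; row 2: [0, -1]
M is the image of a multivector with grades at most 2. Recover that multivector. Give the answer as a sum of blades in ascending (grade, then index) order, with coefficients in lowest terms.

Method: 1, rho(e1), rho(e2), rho(e3) form a trace-orthogonal basis of the 2x2 complex matrices (tr(X Y) = 2 if X = Y, else 0), so M = m0*1 + m1*rho(e1) + m2*rho(e2) + m3*rho(e3) with m0 = tr(M)/2 = 0, m1 = tr(M rho(e1))/2 = 7/2 - 3*I, m2 = tr(M rho(e2))/2 = 1/2, m3 = tr(M rho(e3))/2 = -2.
Multiplying table entries, the bivector images are rho(e12) = I*rho(e3), rho(e13) = -I*rho(e2), rho(e23) = I*rho(e1); with real blade coefficients the real parts of m0..m3 are the coefficients of 1, e1, e2, e3 and the imaginary parts give the bivectors (e23: Im m1, e13: -Im m2, e12: Im m3).
Answer: 7/2*e1 + 1/2*e2 - 2*e3 - 3*e23


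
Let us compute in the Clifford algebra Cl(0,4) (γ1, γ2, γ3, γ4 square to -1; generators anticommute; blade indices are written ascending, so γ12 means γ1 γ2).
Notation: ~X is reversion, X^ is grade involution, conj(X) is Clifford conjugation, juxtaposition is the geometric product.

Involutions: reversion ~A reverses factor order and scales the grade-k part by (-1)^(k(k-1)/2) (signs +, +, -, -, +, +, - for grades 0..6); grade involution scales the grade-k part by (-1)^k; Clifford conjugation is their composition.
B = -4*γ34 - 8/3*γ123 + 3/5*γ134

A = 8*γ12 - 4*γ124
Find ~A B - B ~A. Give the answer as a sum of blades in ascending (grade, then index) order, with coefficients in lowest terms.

first term: -64/3*γ3 - 12/5*γ23 - 32/3*γ34 - 16*γ123 - 24/5*γ234 + 32*γ1234
second term: -64/3*γ3 + 12/5*γ23 + 32/3*γ34 + 16*γ123 + 24/5*γ234 + 32*γ1234
Answer: -24/5*γ23 - 64/3*γ34 - 32*γ123 - 48/5*γ234


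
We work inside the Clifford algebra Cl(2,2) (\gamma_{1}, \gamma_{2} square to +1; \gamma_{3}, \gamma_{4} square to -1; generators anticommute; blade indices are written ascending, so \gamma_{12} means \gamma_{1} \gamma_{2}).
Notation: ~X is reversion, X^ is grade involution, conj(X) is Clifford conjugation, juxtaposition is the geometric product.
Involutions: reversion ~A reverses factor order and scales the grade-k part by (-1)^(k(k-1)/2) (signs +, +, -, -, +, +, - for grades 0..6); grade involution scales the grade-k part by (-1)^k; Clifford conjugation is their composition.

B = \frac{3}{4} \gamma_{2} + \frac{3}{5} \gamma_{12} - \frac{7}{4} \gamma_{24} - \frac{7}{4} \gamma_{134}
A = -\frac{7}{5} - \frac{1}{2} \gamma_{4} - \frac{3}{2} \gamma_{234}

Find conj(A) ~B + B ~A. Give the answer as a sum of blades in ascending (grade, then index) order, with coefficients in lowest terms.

first term: -\frac{7}{40} \gamma_{2} + \frac{21}{8} \gamma_{3} - \frac{357}{200} \gamma_{12} - \frac{7}{8} \gamma_{13} - \frac{113}{40} \gamma_{24} - \frac{9}{8} \gamma_{34} - \frac{3}{10} \gamma_{124} - \frac{67}{20} \gamma_{134}
second term: -\frac{77}{40} \gamma_{2} + \frac{21}{8} \gamma_{3} + \frac{357}{200} \gamma_{12} - \frac{7}{8} \gamma_{13} + \frac{83}{40} \gamma_{24} + \frac{9}{8} \gamma_{34} - \frac{3}{10} \gamma_{124} + \frac{67}{20} \gamma_{134}
Answer: -\frac{21}{10} \gamma_{2} + \frac{21}{4} \gamma_{3} - \frac{7}{4} \gamma_{13} - \frac{3}{4} \gamma_{24} - \frac{3}{5} \gamma_{124}


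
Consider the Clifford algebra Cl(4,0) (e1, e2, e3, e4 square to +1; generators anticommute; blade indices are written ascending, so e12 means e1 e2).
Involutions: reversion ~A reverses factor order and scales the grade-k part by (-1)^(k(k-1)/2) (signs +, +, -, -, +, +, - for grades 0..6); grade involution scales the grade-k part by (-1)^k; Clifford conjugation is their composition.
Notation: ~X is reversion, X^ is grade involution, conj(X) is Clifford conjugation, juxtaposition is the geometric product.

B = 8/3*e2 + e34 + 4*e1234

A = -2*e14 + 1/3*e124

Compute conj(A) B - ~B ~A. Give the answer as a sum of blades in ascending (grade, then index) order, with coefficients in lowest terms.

first term: 4/3*e3 - 2*e13 - 8/9*e14 - 8*e23 - 1/3*e123 - 16/3*e124
second term: 4/3*e3 - 2*e13 + 8/9*e14 - 8*e23 + 1/3*e123 - 16/3*e124
Answer: -16/9*e14 - 2/3*e123


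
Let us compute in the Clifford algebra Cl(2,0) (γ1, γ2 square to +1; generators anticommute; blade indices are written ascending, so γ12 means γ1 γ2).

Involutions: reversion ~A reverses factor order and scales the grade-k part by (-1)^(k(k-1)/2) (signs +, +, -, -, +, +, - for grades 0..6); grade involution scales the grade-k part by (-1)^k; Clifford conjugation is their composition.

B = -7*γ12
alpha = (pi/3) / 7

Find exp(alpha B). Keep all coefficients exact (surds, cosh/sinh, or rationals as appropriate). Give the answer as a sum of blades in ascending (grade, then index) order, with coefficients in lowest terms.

B^2 = (-7)^2*(γ12)^2 = 49*(-1) = -49 (a basis 2-blade squares to minus the product of its generators' squares).
B^2 = -49 — the negative square puts this in the circular regime; l = 7, alpha*l = pi/3, so exp(alpha B) = cos(pi/3) + (sin(pi/3)/7)*B = 1/2 + (sqrt(3)/14)*B.
Answer: 1/2 - sqrt(3)/2*γ12


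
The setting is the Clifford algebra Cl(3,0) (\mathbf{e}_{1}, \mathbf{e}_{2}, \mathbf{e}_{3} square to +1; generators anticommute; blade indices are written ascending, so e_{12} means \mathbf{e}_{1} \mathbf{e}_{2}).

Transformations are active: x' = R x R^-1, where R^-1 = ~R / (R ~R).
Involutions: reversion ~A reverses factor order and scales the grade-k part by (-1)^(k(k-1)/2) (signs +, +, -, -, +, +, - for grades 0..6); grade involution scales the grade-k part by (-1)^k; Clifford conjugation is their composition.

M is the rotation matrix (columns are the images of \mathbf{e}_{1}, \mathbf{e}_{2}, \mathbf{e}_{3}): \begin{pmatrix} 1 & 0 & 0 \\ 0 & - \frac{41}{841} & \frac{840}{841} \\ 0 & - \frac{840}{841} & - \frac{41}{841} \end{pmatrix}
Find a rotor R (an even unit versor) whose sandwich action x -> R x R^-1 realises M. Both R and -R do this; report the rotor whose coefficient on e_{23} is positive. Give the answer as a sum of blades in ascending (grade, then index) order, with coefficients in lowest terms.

Method: write R = a + b12*e_{12} + b13*e_{13} + b23*e_{23} with a^2 + b12^2 + b13^2 + b23^2 = 1 (so R^-1 = ~R). Expanding the columns R e_j ~R gives tr M = 4a^2 - 1 and, from the antisymmetric part, M21 - M12 = -4a*b12, M13 - M31 = 4a*b13, M32 - M23 = -4a*b23.
Here tr M = \frac{759}{841}, so a^2 = (1 + tr M)/4 = \frac{400}{841} and a = ±\frac{20}{29}. Taking a = \frac{20}{29}: M21 - M12 = 0, M13 - M31 = 0, M32 - M23 = -\frac{1680}{841}, giving b12 = 0, b13 = 0, b23 = \frac{21}{29}, i.e. R = \frac{20}{29} + \frac{21}{29} e_{23}.
Its e_{23} coefficient is already positive.
Answer: \frac{20}{29} + \frac{21}{29} e_{23}. Uniqueness: Spin(3) -> SO(3) maps R and -R to the same rotation of trace \frac{759}{841}; fixing the sign of the e_{23} coefficient removes the ambiguity.


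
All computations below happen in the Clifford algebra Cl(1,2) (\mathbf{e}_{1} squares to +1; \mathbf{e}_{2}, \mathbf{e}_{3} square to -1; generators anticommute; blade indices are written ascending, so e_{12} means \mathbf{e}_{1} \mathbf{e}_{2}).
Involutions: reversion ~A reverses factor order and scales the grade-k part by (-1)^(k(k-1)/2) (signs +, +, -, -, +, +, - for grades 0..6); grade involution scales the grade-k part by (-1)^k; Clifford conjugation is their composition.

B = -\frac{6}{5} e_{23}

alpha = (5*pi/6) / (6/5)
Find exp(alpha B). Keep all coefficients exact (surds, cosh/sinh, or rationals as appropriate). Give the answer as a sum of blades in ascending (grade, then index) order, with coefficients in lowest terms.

B^2 = (-\frac{6}{5})^2*(e_{23})^2 = \frac{36}{25}*(-1) = -\frac{36}{25} (a basis 2-blade squares to minus the product of its generators' squares).
B^2 = -\frac{36}{25} — the negative square puts this in the circular regime; l = \frac{6}{5}, alpha*l = \frac{5 \pi}{6}, so exp(alpha B) = cos(\frac{5 \pi}{6}) + (sin(\frac{5 \pi}{6})/(\frac{6}{5}))*B = - \frac{\sqrt{3}}{2} + (\frac{5}{12})*B.
Answer: - \frac{\sqrt{3}}{2} - \frac{1}{2} e_{23}


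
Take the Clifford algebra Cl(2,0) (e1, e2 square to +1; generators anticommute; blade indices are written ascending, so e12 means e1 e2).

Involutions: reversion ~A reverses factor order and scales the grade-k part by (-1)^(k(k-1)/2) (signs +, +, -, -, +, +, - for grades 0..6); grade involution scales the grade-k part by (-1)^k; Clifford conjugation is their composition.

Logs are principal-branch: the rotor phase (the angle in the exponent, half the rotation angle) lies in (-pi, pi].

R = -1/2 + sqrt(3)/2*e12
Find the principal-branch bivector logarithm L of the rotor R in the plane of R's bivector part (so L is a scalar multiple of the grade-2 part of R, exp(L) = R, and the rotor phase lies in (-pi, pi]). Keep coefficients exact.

The scalar part of R is -1/2, which pins the rotor phase on the principal branch; dividing the bivector part by the sine of that phase recovers the unit plane, and L is the phase times that plane.
Concretely: cos(phase) = -1/2 gives phase = ±2*pi/3, and since phase/sin(phase) is even the sign is immaterial: L = (phase/sin(phase)) * <R>_2 = (4*sqrt(3)*pi/9) * <R>_2.
Answer: 2*pi/3*e12
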